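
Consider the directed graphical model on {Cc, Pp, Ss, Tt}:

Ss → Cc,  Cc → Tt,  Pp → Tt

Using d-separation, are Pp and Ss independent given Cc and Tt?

There is one path between Pp and Ss:
  1. Pp → Tt ← Cc ← Ss — Tt:collider[open]; Cc:chain[blocks] ⇒ blocked
Every path is blocked, so Pp and Ss are d-separated given {Cc, Tt}.

Yes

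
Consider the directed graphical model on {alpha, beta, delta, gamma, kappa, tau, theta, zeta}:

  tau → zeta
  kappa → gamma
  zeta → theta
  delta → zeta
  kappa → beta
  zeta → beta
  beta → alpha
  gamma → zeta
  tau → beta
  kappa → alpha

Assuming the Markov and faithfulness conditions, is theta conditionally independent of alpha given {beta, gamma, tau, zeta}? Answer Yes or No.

There are 6 undirected paths between theta and alpha; checking each against the conditioning set {beta, gamma, tau, zeta}:
  1. theta ← zeta → beta → alpha — zeta:fork[blocks]; beta:chain[blocks] ⇒ blocked
  2. theta ← zeta → beta ← kappa → alpha — zeta:fork[blocks]; beta:collider[open]; kappa:fork[open] ⇒ blocked
  3. theta ← zeta ← gamma ← kappa → beta → alpha — zeta:chain[blocks]; gamma:chain[blocks]; kappa:fork[open]; beta:chain[blocks] ⇒ blocked
  4. theta ← zeta ← gamma ← kappa → alpha — zeta:chain[blocks]; gamma:chain[blocks]; kappa:fork[open] ⇒ blocked
  5. theta ← zeta ← tau → beta → alpha — zeta:chain[blocks]; tau:fork[blocks]; beta:chain[blocks] ⇒ blocked
  6. theta ← zeta ← tau → beta ← kappa → alpha — zeta:chain[blocks]; tau:fork[blocks]; beta:collider[open]; kappa:fork[open] ⇒ blocked
Since every path is blocked, d-separation holds.

Yes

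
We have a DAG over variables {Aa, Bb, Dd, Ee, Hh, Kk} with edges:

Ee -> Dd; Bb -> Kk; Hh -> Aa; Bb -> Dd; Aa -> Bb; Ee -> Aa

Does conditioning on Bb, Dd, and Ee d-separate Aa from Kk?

There are 2 undirected paths between Aa and Kk; checking each against the conditioning set {Bb, Dd, Ee}:
Path 1: Aa ← Ee → Dd ← Bb → Kk
  Ee is a fork here and Ee is conditioned on, so the path is blocked at Ee.
Path 2: Aa → Bb → Kk
  Bb is a chain here and Bb is conditioned on, so the path is blocked at Bb.
Every path is blocked, so Aa and Kk are d-separated given {Bb, Dd, Ee}.

Yes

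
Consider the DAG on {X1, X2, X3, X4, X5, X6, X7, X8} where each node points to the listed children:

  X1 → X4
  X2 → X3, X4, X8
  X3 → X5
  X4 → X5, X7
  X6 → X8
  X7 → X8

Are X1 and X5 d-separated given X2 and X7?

There are 3 undirected paths between X1 and X5; checking each against the conditioning set {X2, X7}:
  1. X1 → X4 → X7 → X8 ← X2 → X3 → X5 — X4:chain[open]; X7:chain[blocks]; X8:collider[blocks]; X2:fork[blocks]; X3:chain[open] ⇒ blocked
  2. X1 → X4 ← X2 → X3 → X5 — X4:collider[open]; X2:fork[blocks]; X3:chain[open] ⇒ blocked
  3. X1 → X4 → X5 — X4:chain[open] ⇒ active
At least one path is unblocked, so d-separation fails.

No — X1 and X5 are not d-separated given {X2, X7}.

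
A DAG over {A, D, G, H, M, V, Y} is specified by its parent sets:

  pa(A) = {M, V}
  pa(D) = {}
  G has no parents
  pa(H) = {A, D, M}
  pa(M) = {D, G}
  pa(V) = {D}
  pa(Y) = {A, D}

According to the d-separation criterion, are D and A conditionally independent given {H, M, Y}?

No

Enumerating the 6 paths from D to A and testing each for blocking by {H, M, Y}:
Path 1: D → M → A
  M is a chain here and M is conditioned on, so the path is blocked at M.
Path 2: D → M → H ← A
  M is a chain here and M is conditioned on, so the path is blocked at M.
Path 3: D → V → A
  V is a chain and V is not conditioned on — no node blocks this path, so it is active.
Path 4: D → Y ← A
  Y is a collider and Y is conditioned on, which opens it — no node blocks this path, so it is active.
Path 5: D → H ← M → A
  M is a fork here and M is conditioned on, so the path is blocked at M.
Path 6: D → H ← A
  H is a collider and H is conditioned on, which opens it — no node blocks this path, so it is active.
At least one path is unblocked, so d-separation fails.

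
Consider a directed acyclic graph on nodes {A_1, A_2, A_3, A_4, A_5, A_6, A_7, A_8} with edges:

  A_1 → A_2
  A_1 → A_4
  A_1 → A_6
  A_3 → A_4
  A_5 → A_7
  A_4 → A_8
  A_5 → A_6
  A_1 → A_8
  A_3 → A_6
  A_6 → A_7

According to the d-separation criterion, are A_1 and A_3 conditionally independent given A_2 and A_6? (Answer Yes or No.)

No

Enumerating the 3 paths from A_1 to A_3 and testing each for blocking by {A_2, A_6}:
Path 1: A_1 → A_4 ← A_3
  A_4 is a collider here and neither A_4 nor any of its descendants is conditioned on, so the collider stays closed — the path is blocked at A_4.
Path 2: A_1 → A_6 ← A_3
  A_6 is a collider and A_6 is conditioned on, which opens it — no node blocks this path, so it is active.
Path 3: A_1 → A_8 ← A_4 ← A_3
  A_8 is a collider here and neither A_8 nor any of its descendants is conditioned on, so the collider stays closed — the path is blocked at A_8.
Since the path A_1 → A_6 ← A_3 is active, A_1 and A_3 are not d-separated given {A_2, A_6}.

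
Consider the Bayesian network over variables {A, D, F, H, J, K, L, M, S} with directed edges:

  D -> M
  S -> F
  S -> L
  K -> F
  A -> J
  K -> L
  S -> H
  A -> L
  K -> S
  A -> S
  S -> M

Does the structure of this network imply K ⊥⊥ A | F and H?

We examine all 6 paths between K and A:
Path 1: K → S ← A
  S is a collider and its descendant F is conditioned on, which opens it — no node blocks this path, so it is active.
Path 2: K → S → L ← A
  L is a collider here and neither L nor any of its descendants is conditioned on, so the collider stays closed — the path is blocked at L.
Path 3: K → L ← S ← A
  L is a collider here and neither L nor any of its descendants is conditioned on, so the collider stays closed — the path is blocked at L.
Path 4: K → L ← A
  L is a collider here and neither L nor any of its descendants is conditioned on, so the collider stays closed — the path is blocked at L.
Path 5: K → F ← S ← A
  F is a collider and F is conditioned on, which opens it; S is a chain and S is not conditioned on — no node blocks this path, so it is active.
Path 6: K → F ← S → L ← A
  L is a collider here and neither L nor any of its descendants is conditioned on, so the collider stays closed — the path is blocked at L.
Since the path K → S ← A is active, K and A are not d-separated given {F, H}.

No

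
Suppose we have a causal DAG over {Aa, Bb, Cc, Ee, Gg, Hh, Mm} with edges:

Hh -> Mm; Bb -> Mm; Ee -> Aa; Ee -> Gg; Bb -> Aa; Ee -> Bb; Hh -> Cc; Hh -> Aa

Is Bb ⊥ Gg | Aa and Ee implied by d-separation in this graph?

Yes

3 paths connect Bb and Gg; each must be blocked for d-separation to hold:
  1. Bb ← Ee → Gg — Ee:fork[blocks] ⇒ blocked
  2. Bb → Mm ← Hh → Aa ← Ee → Gg — Mm:collider[blocks]; Hh:fork[open]; Aa:collider[open]; Ee:fork[blocks] ⇒ blocked
  3. Bb → Aa ← Ee → Gg — Aa:collider[open]; Ee:fork[blocks] ⇒ blocked
Since every path is blocked, d-separation holds.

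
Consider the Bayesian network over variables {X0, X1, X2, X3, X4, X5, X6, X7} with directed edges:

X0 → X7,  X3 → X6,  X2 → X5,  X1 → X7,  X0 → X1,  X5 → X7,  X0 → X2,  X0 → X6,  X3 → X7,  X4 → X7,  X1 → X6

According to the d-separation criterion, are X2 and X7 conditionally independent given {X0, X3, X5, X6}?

There are 6 undirected paths between X2 and X7; checking each against the conditioning set {X0, X3, X5, X6}:
  1. X2 → X5 → X7 — X5:chain[blocks] ⇒ blocked
  2. X2 ← X0 → X1 → X7 — X0:fork[blocks]; X1:chain[open] ⇒ blocked
  3. X2 ← X0 → X1 → X6 ← X3 → X7 — X0:fork[blocks]; X1:chain[open]; X6:collider[open]; X3:fork[blocks] ⇒ blocked
  4. X2 ← X0 → X7 — X0:fork[blocks] ⇒ blocked
  5. X2 ← X0 → X6 ← X1 → X7 — X0:fork[blocks]; X6:collider[open]; X1:fork[open] ⇒ blocked
  6. X2 ← X0 → X6 ← X3 → X7 — X0:fork[blocks]; X6:collider[open]; X3:fork[blocks] ⇒ blocked
Every path is blocked, so X2 and X7 are d-separated given {X0, X3, X5, X6}.

Yes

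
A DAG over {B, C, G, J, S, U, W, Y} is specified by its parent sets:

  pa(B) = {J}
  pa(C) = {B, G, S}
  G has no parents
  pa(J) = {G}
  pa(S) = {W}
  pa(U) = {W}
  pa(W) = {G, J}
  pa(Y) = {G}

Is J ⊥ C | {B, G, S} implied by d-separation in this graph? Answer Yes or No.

There are 5 undirected paths between J and C; checking each against the conditioning set {B, G, S}:
Path 1: J → B → C
  B is a chain here and B is conditioned on, so the path is blocked at B.
Path 2: J → W → S → C
  S is a chain here and S is conditioned on, so the path is blocked at S.
Path 3: J → W ← G → C
  G is a fork here and G is conditioned on, so the path is blocked at G.
Path 4: J ← G → W → S → C
  G is a fork here and G is conditioned on, so the path is blocked at G.
Path 5: J ← G → C
  G is a fork here and G is conditioned on, so the path is blocked at G.
Every path is blocked, so J and C are d-separated given {B, G, S}.

Yes — J and C are d-separated given {B, G, S}.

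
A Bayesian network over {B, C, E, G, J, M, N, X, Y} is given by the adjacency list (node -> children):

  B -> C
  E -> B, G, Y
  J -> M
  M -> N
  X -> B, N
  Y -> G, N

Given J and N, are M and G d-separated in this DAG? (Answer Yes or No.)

4 paths connect M and G; each must be blocked for d-separation to hold:
  1. M → N ← Y ← E → G — N:collider[open]; Y:chain[open]; E:fork[open] ⇒ active
  2. M → N ← Y → G — N:collider[open]; Y:fork[open] ⇒ active
  3. M → N ← X → B ← E → G — N:collider[open]; X:fork[open]; B:collider[blocks]; E:fork[open] ⇒ blocked
  4. M → N ← X → B ← E → Y → G — N:collider[open]; X:fork[open]; B:collider[blocks]; E:fork[open]; Y:chain[open] ⇒ blocked
Because an active path exists, M and G are not d-separated.

No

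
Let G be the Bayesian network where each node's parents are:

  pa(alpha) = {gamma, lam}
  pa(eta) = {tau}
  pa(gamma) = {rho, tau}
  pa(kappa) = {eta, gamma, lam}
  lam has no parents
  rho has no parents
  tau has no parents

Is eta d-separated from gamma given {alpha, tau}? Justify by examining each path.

Yes

We examine all 3 paths between eta and gamma:
Path 1: eta ← tau → gamma
  tau is a fork here and tau is conditioned on, so the path is blocked at tau.
Path 2: eta → kappa ← lam → alpha ← gamma
  kappa is a collider here and neither kappa nor any of its descendants is conditioned on, so the collider stays closed — the path is blocked at kappa.
Path 3: eta → kappa ← gamma
  kappa is a collider here and neither kappa nor any of its descendants is conditioned on, so the collider stays closed — the path is blocked at kappa.
All paths are blocked; eta ⊥ gamma | {alpha, tau} holds.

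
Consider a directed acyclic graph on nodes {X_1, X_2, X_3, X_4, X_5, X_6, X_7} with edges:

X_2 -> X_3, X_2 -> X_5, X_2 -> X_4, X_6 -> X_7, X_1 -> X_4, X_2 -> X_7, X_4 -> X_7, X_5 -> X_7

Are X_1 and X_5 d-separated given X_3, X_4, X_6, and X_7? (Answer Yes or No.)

No

4 paths connect X_1 and X_5; each must be blocked for d-separation to hold:
Path 1: X_1 → X_4 → X_7 ← X_2 → X_5
  X_4 is a chain here and X_4 is conditioned on, so the path is blocked at X_4.
Path 2: X_1 → X_4 → X_7 ← X_5
  X_4 is a chain here and X_4 is conditioned on, so the path is blocked at X_4.
Path 3: X_1 → X_4 ← X_2 → X_7 ← X_5
  X_4 is a collider and X_4 is conditioned on, which opens it; X_2 is a fork and X_2 is not conditioned on; X_7 is a collider and X_7 is conditioned on, which opens it — no node blocks this path, so it is active.
Path 4: X_1 → X_4 ← X_2 → X_5
  X_4 is a collider and X_4 is conditioned on, which opens it; X_2 is a fork and X_2 is not conditioned on — no node blocks this path, so it is active.
At least one path is unblocked, so d-separation fails.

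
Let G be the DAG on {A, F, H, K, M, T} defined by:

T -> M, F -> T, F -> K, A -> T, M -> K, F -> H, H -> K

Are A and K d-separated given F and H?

No

Enumerating the 3 paths from A to K and testing each for blocking by {F, H}:
  1. A → T ← F → H → K — T:collider[blocks]; F:fork[blocks]; H:chain[blocks] ⇒ blocked
  2. A → T ← F → K — T:collider[blocks]; F:fork[blocks] ⇒ blocked
  3. A → T → M → K — T:chain[open]; M:chain[open] ⇒ active
Because an active path exists, A and K are not d-separated.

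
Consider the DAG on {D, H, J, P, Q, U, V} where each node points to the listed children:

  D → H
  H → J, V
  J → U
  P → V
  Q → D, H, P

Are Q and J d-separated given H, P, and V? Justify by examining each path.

Yes

3 paths connect Q and J; each must be blocked for d-separation to hold:
Path 1: Q → D → H → J
  H is a chain here and H is conditioned on, so the path is blocked at H.
Path 2: Q → P → V ← H → J
  P is a chain here and P is conditioned on, so the path is blocked at P.
Path 3: Q → H → J
  H is a chain here and H is conditioned on, so the path is blocked at H.
Every path is blocked, so Q and J are d-separated given {H, P, V}.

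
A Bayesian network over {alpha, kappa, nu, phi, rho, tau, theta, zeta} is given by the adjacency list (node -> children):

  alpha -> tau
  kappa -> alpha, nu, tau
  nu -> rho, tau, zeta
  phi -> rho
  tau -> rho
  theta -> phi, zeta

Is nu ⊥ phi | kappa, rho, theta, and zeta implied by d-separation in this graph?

5 paths connect nu and phi; each must be blocked for d-separation to hold:
Path 1: nu → tau → rho ← phi
  tau is a chain and tau is not conditioned on; rho is a collider and rho is conditioned on, which opens it — no node blocks this path, so it is active.
Path 2: nu → rho ← phi
  rho is a collider and rho is conditioned on, which opens it — no node blocks this path, so it is active.
Path 3: nu ← kappa → tau → rho ← phi
  kappa is a fork here and kappa is conditioned on, so the path is blocked at kappa.
Path 4: nu ← kappa → alpha → tau → rho ← phi
  kappa is a fork here and kappa is conditioned on, so the path is blocked at kappa.
Path 5: nu → zeta ← theta → phi
  theta is a fork here and theta is conditioned on, so the path is blocked at theta.
Because an active path exists, nu and phi are not d-separated.

No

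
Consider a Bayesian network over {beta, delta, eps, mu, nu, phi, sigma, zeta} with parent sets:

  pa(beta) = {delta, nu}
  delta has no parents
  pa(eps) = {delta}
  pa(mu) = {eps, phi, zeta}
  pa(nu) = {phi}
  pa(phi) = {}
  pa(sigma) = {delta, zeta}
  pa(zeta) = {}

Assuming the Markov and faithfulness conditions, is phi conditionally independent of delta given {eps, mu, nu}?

Yes

3 paths connect phi and delta; each must be blocked for d-separation to hold:
Path 1: phi → nu → beta ← delta
  nu is a chain here and nu is conditioned on, so the path is blocked at nu.
Path 2: phi → mu ← eps ← delta
  eps is a chain here and eps is conditioned on, so the path is blocked at eps.
Path 3: phi → mu ← zeta → sigma ← delta
  sigma is a collider here and neither sigma nor any of its descendants is conditioned on, so the collider stays closed — the path is blocked at sigma.
All paths are blocked; phi ⊥ delta | {eps, mu, nu} holds.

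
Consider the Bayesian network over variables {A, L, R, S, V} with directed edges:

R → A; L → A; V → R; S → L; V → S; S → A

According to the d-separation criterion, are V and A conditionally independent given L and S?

3 paths connect V and A; each must be blocked for d-separation to hold:
Path 1: V → R → A
  R is a chain and R is not conditioned on — no node blocks this path, so it is active.
Path 2: V → S → L → A
  S is a chain here and S is conditioned on, so the path is blocked at S.
Path 3: V → S → A
  S is a chain here and S is conditioned on, so the path is blocked at S.
Since the path V → R → A is active, V and A are not d-separated given {L, S}.

No — V and A are not d-separated given {L, S}.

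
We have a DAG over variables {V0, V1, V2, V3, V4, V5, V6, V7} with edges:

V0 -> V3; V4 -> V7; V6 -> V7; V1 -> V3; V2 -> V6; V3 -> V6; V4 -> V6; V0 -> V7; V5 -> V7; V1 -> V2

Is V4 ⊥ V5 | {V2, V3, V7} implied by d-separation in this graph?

No

There are 4 undirected paths between V4 and V5; checking each against the conditioning set {V2, V3, V7}:
Path 1: V4 → V6 ← V3 ← V0 → V7 ← V5
  V3 is a chain here and V3 is conditioned on, so the path is blocked at V3.
Path 2: V4 → V6 → V7 ← V5
  V6 is a chain and V6 is not conditioned on; V7 is a collider and V7 is conditioned on, which opens it — no node blocks this path, so it is active.
Path 3: V4 → V6 ← V2 ← V1 → V3 ← V0 → V7 ← V5
  V2 is a chain here and V2 is conditioned on, so the path is blocked at V2.
Path 4: V4 → V7 ← V5
  V7 is a collider and V7 is conditioned on, which opens it — no node blocks this path, so it is active.
At least one path is unblocked, so d-separation fails.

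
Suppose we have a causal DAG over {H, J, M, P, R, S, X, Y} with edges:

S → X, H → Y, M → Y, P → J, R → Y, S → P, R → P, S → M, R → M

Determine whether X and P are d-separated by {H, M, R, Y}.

No

There are 3 undirected paths between X and P; checking each against the conditioning set {H, M, R, Y}:
  1. X ← S → P — S:fork[open] ⇒ active
  2. X ← S → M ← R → P — S:fork[open]; M:collider[open]; R:fork[blocks] ⇒ blocked
  3. X ← S → M → Y ← R → P — S:fork[open]; M:chain[blocks]; Y:collider[open]; R:fork[blocks] ⇒ blocked
Because an active path exists, X and P are not d-separated.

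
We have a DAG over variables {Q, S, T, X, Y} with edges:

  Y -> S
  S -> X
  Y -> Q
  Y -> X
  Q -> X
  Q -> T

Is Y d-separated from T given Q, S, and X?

We examine all 3 paths between Y and T:
  1. Y → Q → T — Q:chain[blocks] ⇒ blocked
  2. Y → X ← Q → T — X:collider[open]; Q:fork[blocks] ⇒ blocked
  3. Y → S → X ← Q → T — S:chain[blocks]; X:collider[open]; Q:fork[blocks] ⇒ blocked
Since every path is blocked, d-separation holds.

Yes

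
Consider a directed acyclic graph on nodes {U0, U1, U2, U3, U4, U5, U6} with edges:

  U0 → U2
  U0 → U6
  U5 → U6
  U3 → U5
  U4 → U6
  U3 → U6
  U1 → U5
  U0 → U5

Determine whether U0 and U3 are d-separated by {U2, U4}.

Yes

We examine all 4 paths between U0 and U3:
  1. U0 → U5 → U6 ← U3 — U5:chain[open]; U6:collider[blocks] ⇒ blocked
  2. U0 → U5 ← U3 — U5:collider[blocks] ⇒ blocked
  3. U0 → U6 ← U5 ← U3 — U6:collider[blocks]; U5:chain[open] ⇒ blocked
  4. U0 → U6 ← U3 — U6:collider[blocks] ⇒ blocked
Since every path is blocked, d-separation holds.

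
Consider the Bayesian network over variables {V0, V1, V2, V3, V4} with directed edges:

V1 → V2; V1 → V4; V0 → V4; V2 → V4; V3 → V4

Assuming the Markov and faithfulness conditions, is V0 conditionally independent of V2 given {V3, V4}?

Enumerating the 2 paths from V0 to V2 and testing each for blocking by {V3, V4}:
Path 1: V0 → V4 ← V1 → V2
  V4 is a collider and V4 is conditioned on, which opens it; V1 is a fork and V1 is not conditioned on — no node blocks this path, so it is active.
Path 2: V0 → V4 ← V2
  V4 is a collider and V4 is conditioned on, which opens it — no node blocks this path, so it is active.
At least one path is unblocked, so d-separation fails.

No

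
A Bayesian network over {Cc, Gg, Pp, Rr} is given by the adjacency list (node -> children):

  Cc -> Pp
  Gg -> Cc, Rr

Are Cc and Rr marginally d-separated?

The only undirected path from Cc to Rr is:
  1. Cc ← Gg → Rr — Gg:fork[open] ⇒ active
Because an active path exists, Cc and Rr are not d-separated.

No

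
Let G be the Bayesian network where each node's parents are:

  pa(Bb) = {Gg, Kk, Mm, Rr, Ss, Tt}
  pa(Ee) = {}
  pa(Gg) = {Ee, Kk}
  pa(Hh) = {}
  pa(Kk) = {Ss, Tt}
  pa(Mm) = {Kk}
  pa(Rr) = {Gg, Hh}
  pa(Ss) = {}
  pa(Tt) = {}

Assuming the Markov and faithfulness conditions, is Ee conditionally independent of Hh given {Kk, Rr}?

No

Enumerating the 6 paths from Ee to Hh and testing each for blocking by {Kk, Rr}:
Path 1: Ee → Gg → Bb ← Rr ← Hh
  Bb is a collider here and neither Bb nor any of its descendants is conditioned on, so the collider stays closed — the path is blocked at Bb.
Path 2: Ee → Gg → Rr ← Hh
  Gg is a chain and Gg is not conditioned on; Rr is a collider and Rr is conditioned on, which opens it — no node blocks this path, so it is active.
Path 3: Ee → Gg ← Kk → Mm → Bb ← Rr ← Hh
  Kk is a fork here and Kk is conditioned on, so the path is blocked at Kk.
Path 4: Ee → Gg ← Kk → Bb ← Rr ← Hh
  Kk is a fork here and Kk is conditioned on, so the path is blocked at Kk.
Path 5: Ee → Gg ← Kk ← Tt → Bb ← Rr ← Hh
  Kk is a chain here and Kk is conditioned on, so the path is blocked at Kk.
Path 6: Ee → Gg ← Kk ← Ss → Bb ← Rr ← Hh
  Kk is a chain here and Kk is conditioned on, so the path is blocked at Kk.
Because an active path exists, Ee and Hh are not d-separated.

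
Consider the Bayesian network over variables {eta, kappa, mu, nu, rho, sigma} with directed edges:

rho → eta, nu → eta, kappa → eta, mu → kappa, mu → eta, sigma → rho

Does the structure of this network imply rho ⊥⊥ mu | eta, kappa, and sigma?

No

There are 2 undirected paths between rho and mu; checking each against the conditioning set {eta, kappa, sigma}:
Path 1: rho → eta ← mu
  eta is a collider and eta is conditioned on, which opens it — no node blocks this path, so it is active.
Path 2: rho → eta ← kappa ← mu
  kappa is a chain here and kappa is conditioned on, so the path is blocked at kappa.
Because an active path exists, rho and mu are not d-separated.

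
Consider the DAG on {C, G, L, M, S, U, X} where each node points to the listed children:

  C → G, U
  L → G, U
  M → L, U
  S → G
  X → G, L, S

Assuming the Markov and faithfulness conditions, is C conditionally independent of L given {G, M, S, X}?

No

5 paths connect C and L; each must be blocked for d-separation to hold:
Path 1: C → G ← S ← X → L
  S is a chain here and S is conditioned on, so the path is blocked at S.
Path 2: C → G ← L
  G is a collider and G is conditioned on, which opens it — no node blocks this path, so it is active.
Path 3: C → G ← X → L
  X is a fork here and X is conditioned on, so the path is blocked at X.
Path 4: C → U ← L
  U is a collider here and neither U nor any of its descendants is conditioned on, so the collider stays closed — the path is blocked at U.
Path 5: C → U ← M → L
  U is a collider here and neither U nor any of its descendants is conditioned on, so the collider stays closed — the path is blocked at U.
Since the path C → G ← L is active, C and L are not d-separated given {G, M, S, X}.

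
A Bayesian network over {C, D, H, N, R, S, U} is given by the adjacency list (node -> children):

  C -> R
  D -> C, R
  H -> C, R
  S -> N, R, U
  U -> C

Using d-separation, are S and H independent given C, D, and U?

We examine all 6 paths between S and H:
Path 1: S → R ← C ← H
  R is a collider here and neither R nor any of its descendants is conditioned on, so the collider stays closed — the path is blocked at R.
Path 2: S → R ← H
  R is a collider here and neither R nor any of its descendants is conditioned on, so the collider stays closed — the path is blocked at R.
Path 3: S → R ← D → C ← H
  R is a collider here and neither R nor any of its descendants is conditioned on, so the collider stays closed — the path is blocked at R.
Path 4: S → U → C → R ← H
  U is a chain here and U is conditioned on, so the path is blocked at U.
Path 5: S → U → C ← H
  U is a chain here and U is conditioned on, so the path is blocked at U.
Path 6: S → U → C ← D → R ← H
  U is a chain here and U is conditioned on, so the path is blocked at U.
All paths are blocked; S ⊥ H | {C, D, U} holds.

Yes — S and H are d-separated given {C, D, U}.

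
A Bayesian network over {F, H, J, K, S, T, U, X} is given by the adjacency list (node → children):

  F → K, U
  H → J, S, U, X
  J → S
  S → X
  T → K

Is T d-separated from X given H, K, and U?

Yes — T and X are d-separated given {H, K, U}.

3 paths connect T and X; each must be blocked for d-separation to hold:
Path 1: T → K ← F → U ← H → X
  H is a fork here and H is conditioned on, so the path is blocked at H.
Path 2: T → K ← F → U ← H → J → S → X
  H is a fork here and H is conditioned on, so the path is blocked at H.
Path 3: T → K ← F → U ← H → S → X
  H is a fork here and H is conditioned on, so the path is blocked at H.
All paths are blocked; T ⊥ X | {H, K, U} holds.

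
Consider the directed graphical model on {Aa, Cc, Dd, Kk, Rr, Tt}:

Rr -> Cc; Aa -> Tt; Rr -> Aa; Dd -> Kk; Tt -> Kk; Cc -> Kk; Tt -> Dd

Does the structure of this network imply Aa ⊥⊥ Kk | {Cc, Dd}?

Enumerating the 3 paths from Aa to Kk and testing each for blocking by {Cc, Dd}:
Path 1: Aa → Tt → Kk
  Tt is a chain and Tt is not conditioned on — no node blocks this path, so it is active.
Path 2: Aa → Tt → Dd → Kk
  Dd is a chain here and Dd is conditioned on, so the path is blocked at Dd.
Path 3: Aa ← Rr → Cc → Kk
  Cc is a chain here and Cc is conditioned on, so the path is blocked at Cc.
Since the path Aa → Tt → Kk is active, Aa and Kk are not d-separated given {Cc, Dd}.

No — Aa and Kk are not d-separated given {Cc, Dd}.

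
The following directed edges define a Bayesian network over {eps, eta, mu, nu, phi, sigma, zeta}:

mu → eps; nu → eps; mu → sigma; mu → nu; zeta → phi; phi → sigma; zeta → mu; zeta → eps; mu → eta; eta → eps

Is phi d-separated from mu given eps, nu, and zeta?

5 paths connect phi and mu; each must be blocked for d-separation to hold:
  1. phi ← zeta → mu — zeta:fork[blocks] ⇒ blocked
  2. phi ← zeta → eps ← mu — zeta:fork[blocks]; eps:collider[open] ⇒ blocked
  3. phi ← zeta → eps ← eta ← mu — zeta:fork[blocks]; eps:collider[open]; eta:chain[open] ⇒ blocked
  4. phi ← zeta → eps ← nu ← mu — zeta:fork[blocks]; eps:collider[open]; nu:chain[blocks] ⇒ blocked
  5. phi → sigma ← mu — sigma:collider[blocks] ⇒ blocked
All paths are blocked; phi ⊥ mu | {eps, nu, zeta} holds.

Yes — phi and mu are d-separated given {eps, nu, zeta}.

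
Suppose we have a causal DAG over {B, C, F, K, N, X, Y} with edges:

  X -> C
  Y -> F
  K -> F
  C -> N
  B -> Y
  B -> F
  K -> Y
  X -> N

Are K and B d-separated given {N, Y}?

No — K and B are not d-separated given {N, Y}.

Enumerating the 4 paths from K to B and testing each for blocking by {N, Y}:
Path 1: K → F ← B
  F is a collider here and neither F nor any of its descendants is conditioned on, so the collider stays closed — the path is blocked at F.
Path 2: K → F ← Y ← B
  F is a collider here and neither F nor any of its descendants is conditioned on, so the collider stays closed — the path is blocked at F.
Path 3: K → Y ← B
  Y is a collider and Y is conditioned on, which opens it — no node blocks this path, so it is active.
Path 4: K → Y → F ← B
  Y is a chain here and Y is conditioned on, so the path is blocked at Y.
Since the path K → Y ← B is active, K and B are not d-separated given {N, Y}.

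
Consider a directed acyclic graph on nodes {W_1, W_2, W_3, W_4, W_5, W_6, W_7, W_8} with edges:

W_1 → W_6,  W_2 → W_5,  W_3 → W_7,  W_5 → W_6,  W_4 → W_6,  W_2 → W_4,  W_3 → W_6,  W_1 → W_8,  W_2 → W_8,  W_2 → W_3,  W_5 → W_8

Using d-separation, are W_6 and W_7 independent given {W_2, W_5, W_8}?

No — W_6 and W_7 are not d-separated given {W_2, W_5, W_8}.

6 paths connect W_6 and W_7; each must be blocked for d-separation to hold:
  1. W_6 ← W_5 ← W_2 → W_3 → W_7 — W_5:chain[blocks]; W_2:fork[blocks]; W_3:chain[open] ⇒ blocked
  2. W_6 ← W_5 → W_8 ← W_2 → W_3 → W_7 — W_5:fork[blocks]; W_8:collider[open]; W_2:fork[blocks]; W_3:chain[open] ⇒ blocked
  3. W_6 ← W_4 ← W_2 → W_3 → W_7 — W_4:chain[open]; W_2:fork[blocks]; W_3:chain[open] ⇒ blocked
  4. W_6 ← W_3 → W_7 — W_3:fork[open] ⇒ active
  5. W_6 ← W_1 → W_8 ← W_5 ← W_2 → W_3 → W_7 — W_1:fork[open]; W_8:collider[open]; W_5:chain[blocks]; W_2:fork[blocks]; W_3:chain[open] ⇒ blocked
  6. W_6 ← W_1 → W_8 ← W_2 → W_3 → W_7 — W_1:fork[open]; W_8:collider[open]; W_2:fork[blocks]; W_3:chain[open] ⇒ blocked
Because an active path exists, W_6 and W_7 are not d-separated.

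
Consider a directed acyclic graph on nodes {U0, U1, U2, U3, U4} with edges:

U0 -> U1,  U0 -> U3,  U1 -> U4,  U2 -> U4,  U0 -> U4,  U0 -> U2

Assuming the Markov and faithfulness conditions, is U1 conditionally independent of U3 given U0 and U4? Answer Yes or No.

There are 3 undirected paths between U1 and U3; checking each against the conditioning set {U0, U4}:
  1. U1 → U4 ← U2 ← U0 → U3 — U4:collider[open]; U2:chain[open]; U0:fork[blocks] ⇒ blocked
  2. U1 → U4 ← U0 → U3 — U4:collider[open]; U0:fork[blocks] ⇒ blocked
  3. U1 ← U0 → U3 — U0:fork[blocks] ⇒ blocked
All paths are blocked; U1 ⊥ U3 | {U0, U4} holds.

Yes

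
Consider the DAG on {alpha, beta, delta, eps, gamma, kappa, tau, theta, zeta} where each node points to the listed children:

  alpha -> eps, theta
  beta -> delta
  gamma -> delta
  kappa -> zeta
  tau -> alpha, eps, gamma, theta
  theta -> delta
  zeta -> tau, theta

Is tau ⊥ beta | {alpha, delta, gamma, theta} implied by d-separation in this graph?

Yes

Enumerating the 5 paths from tau to beta and testing each for blocking by {alpha, delta, gamma, theta}:
  1. tau → eps ← alpha → theta → delta ← beta — eps:collider[blocks]; alpha:fork[blocks]; theta:chain[blocks]; delta:collider[open] ⇒ blocked
  2. tau → theta → delta ← beta — theta:chain[blocks]; delta:collider[open] ⇒ blocked
  3. tau ← zeta → theta → delta ← beta — zeta:fork[open]; theta:chain[blocks]; delta:collider[open] ⇒ blocked
  4. tau → alpha → theta → delta ← beta — alpha:chain[blocks]; theta:chain[blocks]; delta:collider[open] ⇒ blocked
  5. tau → gamma → delta ← beta — gamma:chain[blocks]; delta:collider[open] ⇒ blocked
Since every path is blocked, d-separation holds.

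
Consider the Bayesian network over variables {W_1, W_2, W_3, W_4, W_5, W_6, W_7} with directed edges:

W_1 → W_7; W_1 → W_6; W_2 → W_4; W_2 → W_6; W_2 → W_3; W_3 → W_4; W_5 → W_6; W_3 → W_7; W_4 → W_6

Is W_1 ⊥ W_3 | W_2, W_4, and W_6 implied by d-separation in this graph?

Yes

Enumerating the 5 paths from W_1 to W_3 and testing each for blocking by {W_2, W_4, W_6}:
Path 1: W_1 → W_7 ← W_3
  W_7 is a collider here and neither W_7 nor any of its descendants is conditioned on, so the collider stays closed — the path is blocked at W_7.
Path 2: W_1 → W_6 ← W_2 → W_4 ← W_3
  W_2 is a fork here and W_2 is conditioned on, so the path is blocked at W_2.
Path 3: W_1 → W_6 ← W_2 → W_3
  W_2 is a fork here and W_2 is conditioned on, so the path is blocked at W_2.
Path 4: W_1 → W_6 ← W_4 ← W_2 → W_3
  W_4 is a chain here and W_4 is conditioned on, so the path is blocked at W_4.
Path 5: W_1 → W_6 ← W_4 ← W_3
  W_4 is a chain here and W_4 is conditioned on, so the path is blocked at W_4.
Since every path is blocked, d-separation holds.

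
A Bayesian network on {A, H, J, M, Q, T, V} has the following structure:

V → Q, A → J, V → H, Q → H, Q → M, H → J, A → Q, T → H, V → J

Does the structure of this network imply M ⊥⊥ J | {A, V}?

No — M and J are not d-separated given {A, V}.

We examine all 5 paths between M and J:
  1. M ← Q ← V → J — Q:chain[open]; V:fork[blocks] ⇒ blocked
  2. M ← Q ← V → H → J — Q:chain[open]; V:fork[blocks]; H:chain[open] ⇒ blocked
  3. M ← Q ← A → J — Q:chain[open]; A:fork[blocks] ⇒ blocked
  4. M ← Q → H → J — Q:fork[open]; H:chain[open] ⇒ active
  5. M ← Q → H ← V → J — Q:fork[open]; H:collider[blocks]; V:fork[blocks] ⇒ blocked
Since the path M ← Q → H → J is active, M and J are not d-separated given {A, V}.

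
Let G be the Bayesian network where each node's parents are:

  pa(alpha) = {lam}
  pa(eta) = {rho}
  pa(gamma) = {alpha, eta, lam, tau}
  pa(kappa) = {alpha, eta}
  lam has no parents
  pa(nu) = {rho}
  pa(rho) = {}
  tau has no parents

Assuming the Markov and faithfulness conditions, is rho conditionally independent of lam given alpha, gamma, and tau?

No

4 paths connect rho and lam; each must be blocked for d-separation to hold:
  1. rho → eta → gamma ← lam — eta:chain[open]; gamma:collider[open] ⇒ active
  2. rho → eta → gamma ← alpha ← lam — eta:chain[open]; gamma:collider[open]; alpha:chain[blocks] ⇒ blocked
  3. rho → eta → kappa ← alpha → gamma ← lam — eta:chain[open]; kappa:collider[blocks]; alpha:fork[blocks]; gamma:collider[open] ⇒ blocked
  4. rho → eta → kappa ← alpha ← lam — eta:chain[open]; kappa:collider[blocks]; alpha:chain[blocks] ⇒ blocked
At least one path is unblocked, so d-separation fails.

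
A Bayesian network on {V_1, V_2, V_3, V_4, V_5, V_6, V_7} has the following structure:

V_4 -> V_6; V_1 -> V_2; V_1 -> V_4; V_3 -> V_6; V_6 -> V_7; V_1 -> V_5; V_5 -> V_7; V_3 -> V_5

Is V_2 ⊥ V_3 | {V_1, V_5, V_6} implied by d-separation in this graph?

4 paths connect V_2 and V_3; each must be blocked for d-separation to hold:
Path 1: V_2 ← V_1 → V_4 → V_6 ← V_3
  V_1 is a fork here and V_1 is conditioned on, so the path is blocked at V_1.
Path 2: V_2 ← V_1 → V_4 → V_6 → V_7 ← V_5 ← V_3
  V_1 is a fork here and V_1 is conditioned on, so the path is blocked at V_1.
Path 3: V_2 ← V_1 → V_5 ← V_3
  V_1 is a fork here and V_1 is conditioned on, so the path is blocked at V_1.
Path 4: V_2 ← V_1 → V_5 → V_7 ← V_6 ← V_3
  V_1 is a fork here and V_1 is conditioned on, so the path is blocked at V_1.
Every path is blocked, so V_2 and V_3 are d-separated given {V_1, V_5, V_6}.

Yes — V_2 and V_3 are d-separated given {V_1, V_5, V_6}.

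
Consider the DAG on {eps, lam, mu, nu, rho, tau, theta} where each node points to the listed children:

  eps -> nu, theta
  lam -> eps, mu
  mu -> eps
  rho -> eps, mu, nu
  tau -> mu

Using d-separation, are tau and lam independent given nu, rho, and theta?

No — tau and lam are not d-separated given {nu, rho, theta}.

Enumerating the 4 paths from tau to lam and testing each for blocking by {nu, rho, theta}:
Path 1: tau → mu ← rho → eps ← lam
  rho is a fork here and rho is conditioned on, so the path is blocked at rho.
Path 2: tau → mu ← rho → nu ← eps ← lam
  rho is a fork here and rho is conditioned on, so the path is blocked at rho.
Path 3: tau → mu ← lam
  mu is a collider and its descendant theta is conditioned on, which opens it — no node blocks this path, so it is active.
Path 4: tau → mu → eps ← lam
  mu is a chain and mu is not conditioned on; eps is a collider and its descendant theta is conditioned on, which opens it — no node blocks this path, so it is active.
Because an active path exists, tau and lam are not d-separated.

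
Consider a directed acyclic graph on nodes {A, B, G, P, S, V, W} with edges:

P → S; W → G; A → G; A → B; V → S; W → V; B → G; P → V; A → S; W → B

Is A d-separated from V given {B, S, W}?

6 paths connect A and V; each must be blocked for d-separation to hold:
Path 1: A → S ← P → V
  S is a collider and S is conditioned on, which opens it; P is a fork and P is not conditioned on — no node blocks this path, so it is active.
Path 2: A → S ← V
  S is a collider and S is conditioned on, which opens it — no node blocks this path, so it is active.
Path 3: A → B ← W → V
  W is a fork here and W is conditioned on, so the path is blocked at W.
Path 4: A → B → G ← W → V
  B is a chain here and B is conditioned on, so the path is blocked at B.
Path 5: A → G ← B ← W → V
  G is a collider here and neither G nor any of its descendants is conditioned on, so the collider stays closed — the path is blocked at G.
Path 6: A → G ← W → V
  G is a collider here and neither G nor any of its descendants is conditioned on, so the collider stays closed — the path is blocked at G.
Since the path A → S ← P → V is active, A and V are not d-separated given {B, S, W}.

No — A and V are not d-separated given {B, S, W}.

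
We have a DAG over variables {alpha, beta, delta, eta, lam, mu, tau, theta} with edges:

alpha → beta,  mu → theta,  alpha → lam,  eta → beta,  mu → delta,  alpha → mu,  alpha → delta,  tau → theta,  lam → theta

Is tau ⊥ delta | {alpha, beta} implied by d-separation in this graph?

Yes

We examine all 4 paths between tau and delta:
Path 1: tau → theta ← lam ← alpha → delta
  theta is a collider here and neither theta nor any of its descendants is conditioned on, so the collider stays closed — the path is blocked at theta.
Path 2: tau → theta ← lam ← alpha → mu → delta
  theta is a collider here and neither theta nor any of its descendants is conditioned on, so the collider stays closed — the path is blocked at theta.
Path 3: tau → theta ← mu → delta
  theta is a collider here and neither theta nor any of its descendants is conditioned on, so the collider stays closed — the path is blocked at theta.
Path 4: tau → theta ← mu ← alpha → delta
  theta is a collider here and neither theta nor any of its descendants is conditioned on, so the collider stays closed — the path is blocked at theta.
All paths are blocked; tau ⊥ delta | {alpha, beta} holds.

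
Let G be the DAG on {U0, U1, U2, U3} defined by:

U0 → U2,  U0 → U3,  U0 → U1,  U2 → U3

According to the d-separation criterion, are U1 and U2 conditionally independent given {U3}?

No

Enumerating the 2 paths from U1 to U2 and testing each for blocking by {U3}:
Path 1: U1 ← U0 → U3 ← U2
  U0 is a fork and U0 is not conditioned on; U3 is a collider and U3 is conditioned on, which opens it — no node blocks this path, so it is active.
Path 2: U1 ← U0 → U2
  U0 is a fork and U0 is not conditioned on — no node blocks this path, so it is active.
Because an active path exists, U1 and U2 are not d-separated.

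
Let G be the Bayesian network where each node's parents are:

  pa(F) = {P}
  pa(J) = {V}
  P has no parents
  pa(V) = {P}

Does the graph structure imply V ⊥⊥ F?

No

The only undirected path from V to F is:
Path 1: V ← P → F
  P is a fork and P is not conditioned on — no node blocks this path, so it is active.
Because an active path exists, V and F are not d-separated.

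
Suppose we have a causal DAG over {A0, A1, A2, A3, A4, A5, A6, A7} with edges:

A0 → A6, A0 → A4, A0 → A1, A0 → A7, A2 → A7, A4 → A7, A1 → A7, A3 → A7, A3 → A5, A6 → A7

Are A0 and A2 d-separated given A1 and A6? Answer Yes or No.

Yes

There are 4 undirected paths between A0 and A2; checking each against the conditioning set {A1, A6}:
  1. A0 → A4 → A7 ← A2 — A4:chain[open]; A7:collider[blocks] ⇒ blocked
  2. A0 → A6 → A7 ← A2 — A6:chain[blocks]; A7:collider[blocks] ⇒ blocked
  3. A0 → A7 ← A2 — A7:collider[blocks] ⇒ blocked
  4. A0 → A1 → A7 ← A2 — A1:chain[blocks]; A7:collider[blocks] ⇒ blocked
Every path is blocked, so A0 and A2 are d-separated given {A1, A6}.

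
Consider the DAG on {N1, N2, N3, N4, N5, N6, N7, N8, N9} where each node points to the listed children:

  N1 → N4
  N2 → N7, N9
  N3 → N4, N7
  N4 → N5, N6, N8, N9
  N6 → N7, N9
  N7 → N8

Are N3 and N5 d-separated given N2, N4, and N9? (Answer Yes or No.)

Enumerating the 6 paths from N3 to N5 and testing each for blocking by {N2, N4, N9}:
Path 1: N3 → N7 → N8 ← N4 → N5
  N8 is a collider here and neither N8 nor any of its descendants is conditioned on, so the collider stays closed — the path is blocked at N8.
Path 2: N3 → N7 ← N2 → N9 ← N4 → N5
  N7 is a collider here and neither N7 nor any of its descendants is conditioned on, so the collider stays closed — the path is blocked at N7.
Path 3: N3 → N7 ← N2 → N9 ← N6 ← N4 → N5
  N7 is a collider here and neither N7 nor any of its descendants is conditioned on, so the collider stays closed — the path is blocked at N7.
Path 4: N3 → N7 ← N6 → N9 ← N4 → N5
  N7 is a collider here and neither N7 nor any of its descendants is conditioned on, so the collider stays closed — the path is blocked at N7.
Path 5: N3 → N7 ← N6 ← N4 → N5
  N7 is a collider here and neither N7 nor any of its descendants is conditioned on, so the collider stays closed — the path is blocked at N7.
Path 6: N3 → N4 → N5
  N4 is a chain here and N4 is conditioned on, so the path is blocked at N4.
Every path is blocked, so N3 and N5 are d-separated given {N2, N4, N9}.

Yes — N3 and N5 are d-separated given {N2, N4, N9}.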